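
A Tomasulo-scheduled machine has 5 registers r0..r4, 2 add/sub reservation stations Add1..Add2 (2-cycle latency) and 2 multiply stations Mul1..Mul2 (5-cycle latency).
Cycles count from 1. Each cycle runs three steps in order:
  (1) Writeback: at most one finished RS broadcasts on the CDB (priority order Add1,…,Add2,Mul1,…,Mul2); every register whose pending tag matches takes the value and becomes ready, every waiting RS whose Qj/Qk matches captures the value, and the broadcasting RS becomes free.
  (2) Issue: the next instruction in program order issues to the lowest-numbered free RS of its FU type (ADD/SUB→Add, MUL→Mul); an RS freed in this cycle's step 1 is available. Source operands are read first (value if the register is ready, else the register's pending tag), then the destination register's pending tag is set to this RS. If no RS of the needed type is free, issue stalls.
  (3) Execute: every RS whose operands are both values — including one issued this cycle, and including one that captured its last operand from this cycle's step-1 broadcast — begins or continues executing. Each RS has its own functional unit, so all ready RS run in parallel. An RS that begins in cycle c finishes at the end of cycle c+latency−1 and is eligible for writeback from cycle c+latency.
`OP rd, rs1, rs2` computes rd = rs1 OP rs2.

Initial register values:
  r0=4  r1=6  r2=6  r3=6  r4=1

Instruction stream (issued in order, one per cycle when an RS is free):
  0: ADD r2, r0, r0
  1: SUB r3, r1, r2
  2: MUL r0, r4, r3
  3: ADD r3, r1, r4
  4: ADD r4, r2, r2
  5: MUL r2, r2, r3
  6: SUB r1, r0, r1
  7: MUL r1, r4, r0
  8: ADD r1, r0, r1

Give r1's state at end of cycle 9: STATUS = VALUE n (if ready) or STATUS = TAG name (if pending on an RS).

cycle 1: issue ADD r2<-Add1 // r0:4,r1:6,r2:Add1,r3:6,r4:1
cycle 2: issue SUB r3<-Add2 // r0:4,r1:6,r2:Add1,r3:Add2,r4:1
cycle 3: CDB Add1=8; issue MUL r0<-Mul1 // r0:Mul1,r1:6,r2:8,r3:Add2,r4:1
cycle 4: issue ADD r3<-Add1 // r0:Mul1,r1:6,r2:8,r3:Add1,r4:1
cycle 5: CDB Add2=-2; issue ADD r4<-Add2 // r0:Mul1,r1:6,r2:8,r3:Add1,r4:Add2
cycle 6: CDB Add1=7; issue MUL r2<-Mul2 // r0:Mul1,r1:6,r2:Mul2,r3:7,r4:Add2
cycle 7: CDB Add2=16; issue SUB r1<-Add1 // r0:Mul1,r1:Add1,r2:Mul2,r3:7,r4:16
cycle 8: stall // r0:Mul1,r1:Add1,r2:Mul2,r3:7,r4:16
cycle 9: stall // r0:Mul1,r1:Add1,r2:Mul2,r3:7,r4:16

STATUS = TAG Add1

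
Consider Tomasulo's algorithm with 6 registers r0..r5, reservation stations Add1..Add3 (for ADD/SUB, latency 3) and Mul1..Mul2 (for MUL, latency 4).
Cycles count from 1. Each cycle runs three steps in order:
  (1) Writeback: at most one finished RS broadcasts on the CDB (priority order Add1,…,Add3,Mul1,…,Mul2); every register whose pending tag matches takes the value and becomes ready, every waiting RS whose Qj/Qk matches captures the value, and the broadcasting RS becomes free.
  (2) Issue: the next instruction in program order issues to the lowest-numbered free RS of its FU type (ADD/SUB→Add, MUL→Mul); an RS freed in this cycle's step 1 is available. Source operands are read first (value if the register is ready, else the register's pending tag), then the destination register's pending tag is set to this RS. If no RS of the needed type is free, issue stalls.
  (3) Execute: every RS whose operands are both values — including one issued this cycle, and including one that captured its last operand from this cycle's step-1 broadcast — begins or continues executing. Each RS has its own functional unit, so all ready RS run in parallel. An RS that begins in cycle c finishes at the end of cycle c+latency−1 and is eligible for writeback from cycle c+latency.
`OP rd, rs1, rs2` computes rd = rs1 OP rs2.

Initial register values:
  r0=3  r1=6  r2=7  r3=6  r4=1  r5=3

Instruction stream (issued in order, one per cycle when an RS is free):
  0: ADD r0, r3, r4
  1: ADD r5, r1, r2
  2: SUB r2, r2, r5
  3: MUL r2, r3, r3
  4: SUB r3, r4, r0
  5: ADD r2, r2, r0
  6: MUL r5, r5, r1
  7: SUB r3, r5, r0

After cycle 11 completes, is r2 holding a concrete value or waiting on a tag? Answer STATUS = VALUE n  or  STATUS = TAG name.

STATUS = TAG Add2

c1: issue ADD r0<-Add1 | r0:Add1,r1:6,r2:7,r3:6,r4:1,r5:3
c2: issue ADD r5<-Add2 | r0:Add1,r1:6,r2:7,r3:6,r4:1,r5:Add2
c3: issue SUB r2<-Add3 | r0:Add1,r1:6,r2:Add3,r3:6,r4:1,r5:Add2
c4: CDB Add1=7; issue MUL r2<-Mul1 | r0:7,r1:6,r2:Mul1,r3:6,r4:1,r5:Add2
c5: CDB Add2=13; issue SUB r3<-Add1 | r0:7,r1:6,r2:Mul1,r3:Add1,r4:1,r5:13
c6: issue ADD r2<-Add2 | r0:7,r1:6,r2:Add2,r3:Add1,r4:1,r5:13
c7: issue MUL r5<-Mul2 | r0:7,r1:6,r2:Add2,r3:Add1,r4:1,r5:Mul2
c8: CDB Add1=-6; issue SUB r3<-Add1 | r0:7,r1:6,r2:Add2,r3:Add1,r4:1,r5:Mul2
c9: CDB Add3=-6 | r0:7,r1:6,r2:Add2,r3:Add1,r4:1,r5:Mul2
c10: CDB Mul1=36 | r0:7,r1:6,r2:Add2,r3:Add1,r4:1,r5:Mul2
c11: CDB Mul2=78 | r0:7,r1:6,r2:Add2,r3:Add1,r4:1,r5:78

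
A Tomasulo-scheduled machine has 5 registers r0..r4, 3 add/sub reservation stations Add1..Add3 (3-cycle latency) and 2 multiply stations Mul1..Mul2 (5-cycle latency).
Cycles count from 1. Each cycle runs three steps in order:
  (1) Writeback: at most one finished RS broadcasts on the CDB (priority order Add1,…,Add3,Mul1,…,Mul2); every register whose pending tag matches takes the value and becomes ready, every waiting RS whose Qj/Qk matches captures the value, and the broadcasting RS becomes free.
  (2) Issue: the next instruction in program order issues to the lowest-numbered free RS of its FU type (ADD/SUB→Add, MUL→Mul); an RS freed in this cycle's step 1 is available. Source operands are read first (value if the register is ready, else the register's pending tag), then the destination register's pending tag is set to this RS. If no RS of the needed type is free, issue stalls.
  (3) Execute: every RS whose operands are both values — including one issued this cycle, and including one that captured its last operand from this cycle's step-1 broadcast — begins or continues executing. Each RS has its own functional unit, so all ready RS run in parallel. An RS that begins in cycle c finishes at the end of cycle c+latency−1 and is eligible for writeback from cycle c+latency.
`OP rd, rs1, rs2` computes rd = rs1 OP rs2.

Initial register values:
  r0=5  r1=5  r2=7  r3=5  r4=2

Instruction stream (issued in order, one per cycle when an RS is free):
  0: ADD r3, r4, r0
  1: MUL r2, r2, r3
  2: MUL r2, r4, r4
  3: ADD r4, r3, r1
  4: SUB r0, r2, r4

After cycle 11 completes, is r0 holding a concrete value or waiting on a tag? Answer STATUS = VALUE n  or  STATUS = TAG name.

STATUS = VALUE -8

c1: issue ADD r3<-Add1 | r0:5,r1:5,r2:7,r3:Add1,r4:2
c2: issue MUL r2<-Mul1 | r0:5,r1:5,r2:Mul1,r3:Add1,r4:2
c3: issue MUL r2<-Mul2 | r0:5,r1:5,r2:Mul2,r3:Add1,r4:2
c4: CDB Add1=7; issue ADD r4<-Add1 | r0:5,r1:5,r2:Mul2,r3:7,r4:Add1
c5: issue SUB r0<-Add2 | r0:Add2,r1:5,r2:Mul2,r3:7,r4:Add1
c6: - | r0:Add2,r1:5,r2:Mul2,r3:7,r4:Add1
c7: CDB Add1=12 | r0:Add2,r1:5,r2:Mul2,r3:7,r4:12
c8: CDB Mul2=4 | r0:Add2,r1:5,r2:4,r3:7,r4:12
c9: CDB Mul1=49 | r0:Add2,r1:5,r2:4,r3:7,r4:12
c10: - | r0:Add2,r1:5,r2:4,r3:7,r4:12
c11: CDB Add2=-8 | r0:-8,r1:5,r2:4,r3:7,r4:12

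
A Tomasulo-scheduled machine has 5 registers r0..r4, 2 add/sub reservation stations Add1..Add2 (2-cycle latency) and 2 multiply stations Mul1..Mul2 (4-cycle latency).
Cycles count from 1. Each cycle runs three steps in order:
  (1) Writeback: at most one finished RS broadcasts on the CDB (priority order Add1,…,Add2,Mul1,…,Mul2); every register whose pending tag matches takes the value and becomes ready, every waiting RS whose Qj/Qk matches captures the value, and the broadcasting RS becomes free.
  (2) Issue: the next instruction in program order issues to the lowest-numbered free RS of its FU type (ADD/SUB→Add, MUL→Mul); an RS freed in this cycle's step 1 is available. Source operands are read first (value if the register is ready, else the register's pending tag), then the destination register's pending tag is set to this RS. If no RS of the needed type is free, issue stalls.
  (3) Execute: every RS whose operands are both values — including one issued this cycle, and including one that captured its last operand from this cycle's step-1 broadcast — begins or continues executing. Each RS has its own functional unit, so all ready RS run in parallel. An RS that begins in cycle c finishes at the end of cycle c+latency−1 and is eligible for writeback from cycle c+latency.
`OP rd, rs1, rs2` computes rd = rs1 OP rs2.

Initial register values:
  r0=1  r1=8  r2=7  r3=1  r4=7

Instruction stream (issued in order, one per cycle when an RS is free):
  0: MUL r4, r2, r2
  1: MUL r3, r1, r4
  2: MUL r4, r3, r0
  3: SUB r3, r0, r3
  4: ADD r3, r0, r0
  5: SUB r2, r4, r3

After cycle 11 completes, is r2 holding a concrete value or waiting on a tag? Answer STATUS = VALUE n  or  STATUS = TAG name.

c1: issue MUL r4<-Mul1 | r0:1,r1:8,r2:7,r3:1,r4:Mul1
c2: issue MUL r3<-Mul2 | r0:1,r1:8,r2:7,r3:Mul2,r4:Mul1
c3: stall | r0:1,r1:8,r2:7,r3:Mul2,r4:Mul1
c4: stall | r0:1,r1:8,r2:7,r3:Mul2,r4:Mul1
c5: CDB Mul1=49; issue MUL r4<-Mul1 | r0:1,r1:8,r2:7,r3:Mul2,r4:Mul1
c6: issue SUB r3<-Add1 | r0:1,r1:8,r2:7,r3:Add1,r4:Mul1
c7: issue ADD r3<-Add2 | r0:1,r1:8,r2:7,r3:Add2,r4:Mul1
c8: stall | r0:1,r1:8,r2:7,r3:Add2,r4:Mul1
c9: CDB Add2=2; issue SUB r2<-Add2 | r0:1,r1:8,r2:Add2,r3:2,r4:Mul1
c10: CDB Mul2=392 | r0:1,r1:8,r2:Add2,r3:2,r4:Mul1
c11: - | r0:1,r1:8,r2:Add2,r3:2,r4:Mul1

STATUS = TAG Add2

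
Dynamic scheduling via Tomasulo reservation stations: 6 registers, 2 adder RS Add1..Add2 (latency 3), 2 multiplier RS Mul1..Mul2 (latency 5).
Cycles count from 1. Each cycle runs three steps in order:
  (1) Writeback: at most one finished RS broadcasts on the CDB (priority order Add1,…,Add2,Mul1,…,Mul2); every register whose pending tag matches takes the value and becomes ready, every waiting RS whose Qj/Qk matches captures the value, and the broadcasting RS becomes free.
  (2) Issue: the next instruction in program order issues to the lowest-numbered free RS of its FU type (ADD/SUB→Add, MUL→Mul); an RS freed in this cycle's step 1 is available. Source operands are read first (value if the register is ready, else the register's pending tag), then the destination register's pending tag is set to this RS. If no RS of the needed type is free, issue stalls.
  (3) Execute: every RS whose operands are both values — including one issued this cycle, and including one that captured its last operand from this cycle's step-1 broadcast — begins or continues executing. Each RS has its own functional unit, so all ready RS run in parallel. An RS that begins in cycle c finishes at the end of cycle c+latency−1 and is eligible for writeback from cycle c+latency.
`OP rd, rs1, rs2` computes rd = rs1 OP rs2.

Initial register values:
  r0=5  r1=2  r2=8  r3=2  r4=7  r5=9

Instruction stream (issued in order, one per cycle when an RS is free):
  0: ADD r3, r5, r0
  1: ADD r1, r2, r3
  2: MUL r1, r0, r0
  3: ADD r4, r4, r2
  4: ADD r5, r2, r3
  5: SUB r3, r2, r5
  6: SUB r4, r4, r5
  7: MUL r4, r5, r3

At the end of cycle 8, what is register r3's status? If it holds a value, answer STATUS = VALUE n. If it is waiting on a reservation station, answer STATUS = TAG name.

STATUS = TAG Add2

  c1: issue ADD r3<-Add1  regs: r0:5,r1:2,r2:8,r3:Add1,r4:7,r5:9
  c2: issue ADD r1<-Add2  regs: r0:5,r1:Add2,r2:8,r3:Add1,r4:7,r5:9
  c3: issue MUL r1<-Mul1  regs: r0:5,r1:Mul1,r2:8,r3:Add1,r4:7,r5:9
  c4: CDB Add1=14; issue ADD r4<-Add1  regs: r0:5,r1:Mul1,r2:8,r3:14,r4:Add1,r5:9
  c5: stall  regs: r0:5,r1:Mul1,r2:8,r3:14,r4:Add1,r5:9
  c6: stall  regs: r0:5,r1:Mul1,r2:8,r3:14,r4:Add1,r5:9
  c7: CDB Add1=15; issue ADD r5<-Add1  regs: r0:5,r1:Mul1,r2:8,r3:14,r4:15,r5:Add1
  c8: CDB Add2=22; issue SUB r3<-Add2  regs: r0:5,r1:Mul1,r2:8,r3:Add2,r4:15,r5:Add1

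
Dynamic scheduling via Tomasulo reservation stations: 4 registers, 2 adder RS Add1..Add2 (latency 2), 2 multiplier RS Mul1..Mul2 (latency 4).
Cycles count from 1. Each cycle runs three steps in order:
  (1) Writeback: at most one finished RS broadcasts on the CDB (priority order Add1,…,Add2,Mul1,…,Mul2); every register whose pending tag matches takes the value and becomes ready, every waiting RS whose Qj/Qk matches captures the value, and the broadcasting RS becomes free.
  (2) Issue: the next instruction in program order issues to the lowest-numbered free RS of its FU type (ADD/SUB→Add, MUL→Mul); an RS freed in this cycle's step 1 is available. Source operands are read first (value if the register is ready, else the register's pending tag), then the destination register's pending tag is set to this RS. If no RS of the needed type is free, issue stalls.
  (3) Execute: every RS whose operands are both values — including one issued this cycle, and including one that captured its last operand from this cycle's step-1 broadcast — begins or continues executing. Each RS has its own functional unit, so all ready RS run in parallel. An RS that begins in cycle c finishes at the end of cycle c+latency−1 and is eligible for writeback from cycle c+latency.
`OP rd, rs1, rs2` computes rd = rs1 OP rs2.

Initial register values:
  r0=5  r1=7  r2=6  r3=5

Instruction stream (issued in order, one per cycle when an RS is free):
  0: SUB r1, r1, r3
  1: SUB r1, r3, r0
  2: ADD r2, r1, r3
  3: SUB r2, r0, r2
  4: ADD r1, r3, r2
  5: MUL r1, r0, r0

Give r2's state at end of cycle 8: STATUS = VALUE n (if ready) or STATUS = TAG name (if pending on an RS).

STATUS = VALUE 0

cycle 1: issue SUB r1<-Add1 // r0:5,r1:Add1,r2:6,r3:5
cycle 2: issue SUB r1<-Add2 // r0:5,r1:Add2,r2:6,r3:5
cycle 3: CDB Add1=2; issue ADD r2<-Add1 // r0:5,r1:Add2,r2:Add1,r3:5
cycle 4: CDB Add2=0; issue SUB r2<-Add2 // r0:5,r1:0,r2:Add2,r3:5
cycle 5: stall // r0:5,r1:0,r2:Add2,r3:5
cycle 6: CDB Add1=5; issue ADD r1<-Add1 // r0:5,r1:Add1,r2:Add2,r3:5
cycle 7: issue MUL r1<-Mul1 // r0:5,r1:Mul1,r2:Add2,r3:5
cycle 8: CDB Add2=0 // r0:5,r1:Mul1,r2:0,r3:5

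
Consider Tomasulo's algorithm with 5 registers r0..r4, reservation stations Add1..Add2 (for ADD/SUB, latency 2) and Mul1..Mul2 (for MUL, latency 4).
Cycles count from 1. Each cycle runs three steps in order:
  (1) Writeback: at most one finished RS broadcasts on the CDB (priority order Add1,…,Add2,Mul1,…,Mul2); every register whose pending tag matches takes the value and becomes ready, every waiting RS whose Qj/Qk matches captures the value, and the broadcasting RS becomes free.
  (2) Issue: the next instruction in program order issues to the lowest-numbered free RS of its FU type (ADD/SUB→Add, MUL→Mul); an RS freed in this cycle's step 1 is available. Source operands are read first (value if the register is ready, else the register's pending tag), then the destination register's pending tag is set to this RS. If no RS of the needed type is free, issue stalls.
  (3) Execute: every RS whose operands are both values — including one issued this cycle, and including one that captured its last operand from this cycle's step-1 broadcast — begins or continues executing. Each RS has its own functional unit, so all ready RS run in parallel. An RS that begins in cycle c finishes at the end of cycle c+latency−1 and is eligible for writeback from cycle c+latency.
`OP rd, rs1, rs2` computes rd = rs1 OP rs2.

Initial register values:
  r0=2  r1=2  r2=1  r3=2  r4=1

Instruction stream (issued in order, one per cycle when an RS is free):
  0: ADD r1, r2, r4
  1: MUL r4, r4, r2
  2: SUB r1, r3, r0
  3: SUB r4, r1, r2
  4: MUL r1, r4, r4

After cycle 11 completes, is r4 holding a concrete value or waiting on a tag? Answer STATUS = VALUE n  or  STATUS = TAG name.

  c1: issue ADD r1<-Add1  regs: r0:2,r1:Add1,r2:1,r3:2,r4:1
  c2: issue MUL r4<-Mul1  regs: r0:2,r1:Add1,r2:1,r3:2,r4:Mul1
  c3: CDB Add1=2; issue SUB r1<-Add1  regs: r0:2,r1:Add1,r2:1,r3:2,r4:Mul1
  c4: issue SUB r4<-Add2  regs: r0:2,r1:Add1,r2:1,r3:2,r4:Add2
  c5: CDB Add1=0; issue MUL r1<-Mul2  regs: r0:2,r1:Mul2,r2:1,r3:2,r4:Add2
  c6: CDB Mul1=1  regs: r0:2,r1:Mul2,r2:1,r3:2,r4:Add2
  c7: CDB Add2=-1  regs: r0:2,r1:Mul2,r2:1,r3:2,r4:-1
  c8: -  regs: r0:2,r1:Mul2,r2:1,r3:2,r4:-1
  c9: -  regs: r0:2,r1:Mul2,r2:1,r3:2,r4:-1
  c10: -  regs: r0:2,r1:Mul2,r2:1,r3:2,r4:-1
  c11: CDB Mul2=1  regs: r0:2,r1:1,r2:1,r3:2,r4:-1

STATUS = VALUE -1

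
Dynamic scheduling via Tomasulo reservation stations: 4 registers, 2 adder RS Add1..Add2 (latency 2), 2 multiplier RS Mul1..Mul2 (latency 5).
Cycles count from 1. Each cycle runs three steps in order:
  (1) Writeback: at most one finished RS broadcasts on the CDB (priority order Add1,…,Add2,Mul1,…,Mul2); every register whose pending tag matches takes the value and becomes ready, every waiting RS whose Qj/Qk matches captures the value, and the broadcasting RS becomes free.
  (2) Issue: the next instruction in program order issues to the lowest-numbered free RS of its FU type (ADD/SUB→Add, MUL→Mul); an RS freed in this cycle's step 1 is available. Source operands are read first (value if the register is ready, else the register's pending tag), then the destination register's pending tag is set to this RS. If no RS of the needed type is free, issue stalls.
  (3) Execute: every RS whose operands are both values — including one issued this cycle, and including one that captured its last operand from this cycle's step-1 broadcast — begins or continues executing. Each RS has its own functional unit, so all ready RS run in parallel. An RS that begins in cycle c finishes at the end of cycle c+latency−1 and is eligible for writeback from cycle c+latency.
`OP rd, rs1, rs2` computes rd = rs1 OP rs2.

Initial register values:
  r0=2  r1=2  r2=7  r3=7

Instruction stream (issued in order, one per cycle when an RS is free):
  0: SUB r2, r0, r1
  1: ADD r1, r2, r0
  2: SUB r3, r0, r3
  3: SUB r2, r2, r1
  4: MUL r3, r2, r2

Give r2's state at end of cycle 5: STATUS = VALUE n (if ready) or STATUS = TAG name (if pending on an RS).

c1: issue SUB r2<-Add1 | r0:2,r1:2,r2:Add1,r3:7
c2: issue ADD r1<-Add2 | r0:2,r1:Add2,r2:Add1,r3:7
c3: CDB Add1=0; issue SUB r3<-Add1 | r0:2,r1:Add2,r2:0,r3:Add1
c4: stall | r0:2,r1:Add2,r2:0,r3:Add1
c5: CDB Add1=-5; issue SUB r2<-Add1 | r0:2,r1:Add2,r2:Add1,r3:-5

STATUS = TAG Add1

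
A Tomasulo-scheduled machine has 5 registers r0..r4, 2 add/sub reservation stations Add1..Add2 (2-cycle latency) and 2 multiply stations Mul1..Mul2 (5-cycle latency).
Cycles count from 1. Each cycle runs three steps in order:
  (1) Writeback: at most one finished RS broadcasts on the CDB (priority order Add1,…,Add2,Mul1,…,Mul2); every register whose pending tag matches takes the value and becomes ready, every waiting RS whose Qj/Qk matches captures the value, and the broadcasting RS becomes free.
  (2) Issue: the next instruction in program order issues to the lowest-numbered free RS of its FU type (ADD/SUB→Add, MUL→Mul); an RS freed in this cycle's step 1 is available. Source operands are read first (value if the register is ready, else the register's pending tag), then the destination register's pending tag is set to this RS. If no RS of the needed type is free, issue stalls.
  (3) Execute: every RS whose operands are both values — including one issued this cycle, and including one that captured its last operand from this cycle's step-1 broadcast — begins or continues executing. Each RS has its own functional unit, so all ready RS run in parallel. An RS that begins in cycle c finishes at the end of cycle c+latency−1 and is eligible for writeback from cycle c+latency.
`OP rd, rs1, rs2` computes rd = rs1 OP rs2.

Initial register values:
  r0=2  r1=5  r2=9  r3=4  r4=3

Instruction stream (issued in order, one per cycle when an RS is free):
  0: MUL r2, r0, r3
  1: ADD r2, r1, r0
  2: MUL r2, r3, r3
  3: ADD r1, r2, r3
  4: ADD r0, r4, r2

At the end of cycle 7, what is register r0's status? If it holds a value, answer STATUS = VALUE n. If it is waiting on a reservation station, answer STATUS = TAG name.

STATUS = TAG Add2

  c1: issue MUL r2<-Mul1  regs: r0:2,r1:5,r2:Mul1,r3:4,r4:3
  c2: issue ADD r2<-Add1  regs: r0:2,r1:5,r2:Add1,r3:4,r4:3
  c3: issue MUL r2<-Mul2  regs: r0:2,r1:5,r2:Mul2,r3:4,r4:3
  c4: CDB Add1=7; issue ADD r1<-Add1  regs: r0:2,r1:Add1,r2:Mul2,r3:4,r4:3
  c5: issue ADD r0<-Add2  regs: r0:Add2,r1:Add1,r2:Mul2,r3:4,r4:3
  c6: CDB Mul1=8  regs: r0:Add2,r1:Add1,r2:Mul2,r3:4,r4:3
  c7: -  regs: r0:Add2,r1:Add1,r2:Mul2,r3:4,r4:3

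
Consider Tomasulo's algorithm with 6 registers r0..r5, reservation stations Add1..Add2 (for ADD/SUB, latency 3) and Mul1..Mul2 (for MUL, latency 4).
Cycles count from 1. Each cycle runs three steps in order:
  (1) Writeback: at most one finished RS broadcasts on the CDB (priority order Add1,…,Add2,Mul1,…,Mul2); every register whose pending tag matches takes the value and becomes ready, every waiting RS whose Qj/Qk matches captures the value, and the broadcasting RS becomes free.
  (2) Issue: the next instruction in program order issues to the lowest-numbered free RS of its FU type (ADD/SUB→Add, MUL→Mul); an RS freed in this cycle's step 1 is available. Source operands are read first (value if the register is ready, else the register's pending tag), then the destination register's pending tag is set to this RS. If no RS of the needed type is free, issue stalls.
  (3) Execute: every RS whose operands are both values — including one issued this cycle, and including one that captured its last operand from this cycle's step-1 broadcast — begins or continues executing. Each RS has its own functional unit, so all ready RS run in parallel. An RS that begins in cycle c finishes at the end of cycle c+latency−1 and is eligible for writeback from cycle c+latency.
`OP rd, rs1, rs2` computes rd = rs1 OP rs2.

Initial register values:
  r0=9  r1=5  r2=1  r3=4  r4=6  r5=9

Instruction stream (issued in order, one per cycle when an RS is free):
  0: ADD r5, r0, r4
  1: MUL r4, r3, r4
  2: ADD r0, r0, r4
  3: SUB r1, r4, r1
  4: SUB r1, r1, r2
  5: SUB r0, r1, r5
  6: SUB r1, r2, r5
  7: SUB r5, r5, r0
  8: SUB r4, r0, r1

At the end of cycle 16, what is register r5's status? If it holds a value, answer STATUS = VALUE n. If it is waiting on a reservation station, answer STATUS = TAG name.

STATUS = TAG Add1

cycle 1: issue ADD r5<-Add1 // r0:9,r1:5,r2:1,r3:4,r4:6,r5:Add1
cycle 2: issue MUL r4<-Mul1 // r0:9,r1:5,r2:1,r3:4,r4:Mul1,r5:Add1
cycle 3: issue ADD r0<-Add2 // r0:Add2,r1:5,r2:1,r3:4,r4:Mul1,r5:Add1
cycle 4: CDB Add1=15; issue SUB r1<-Add1 // r0:Add2,r1:Add1,r2:1,r3:4,r4:Mul1,r5:15
cycle 5: stall // r0:Add2,r1:Add1,r2:1,r3:4,r4:Mul1,r5:15
cycle 6: CDB Mul1=24; stall // r0:Add2,r1:Add1,r2:1,r3:4,r4:24,r5:15
cycle 7: stall // r0:Add2,r1:Add1,r2:1,r3:4,r4:24,r5:15
cycle 8: stall // r0:Add2,r1:Add1,r2:1,r3:4,r4:24,r5:15
cycle 9: CDB Add1=19; issue SUB r1<-Add1 // r0:Add2,r1:Add1,r2:1,r3:4,r4:24,r5:15
cycle 10: CDB Add2=33; issue SUB r0<-Add2 // r0:Add2,r1:Add1,r2:1,r3:4,r4:24,r5:15
cycle 11: stall // r0:Add2,r1:Add1,r2:1,r3:4,r4:24,r5:15
cycle 12: CDB Add1=18; issue SUB r1<-Add1 // r0:Add2,r1:Add1,r2:1,r3:4,r4:24,r5:15
cycle 13: stall // r0:Add2,r1:Add1,r2:1,r3:4,r4:24,r5:15
cycle 14: stall // r0:Add2,r1:Add1,r2:1,r3:4,r4:24,r5:15
cycle 15: CDB Add1=-14; issue SUB r5<-Add1 // r0:Add2,r1:-14,r2:1,r3:4,r4:24,r5:Add1
cycle 16: CDB Add2=3; issue SUB r4<-Add2 // r0:3,r1:-14,r2:1,r3:4,r4:Add2,r5:Add1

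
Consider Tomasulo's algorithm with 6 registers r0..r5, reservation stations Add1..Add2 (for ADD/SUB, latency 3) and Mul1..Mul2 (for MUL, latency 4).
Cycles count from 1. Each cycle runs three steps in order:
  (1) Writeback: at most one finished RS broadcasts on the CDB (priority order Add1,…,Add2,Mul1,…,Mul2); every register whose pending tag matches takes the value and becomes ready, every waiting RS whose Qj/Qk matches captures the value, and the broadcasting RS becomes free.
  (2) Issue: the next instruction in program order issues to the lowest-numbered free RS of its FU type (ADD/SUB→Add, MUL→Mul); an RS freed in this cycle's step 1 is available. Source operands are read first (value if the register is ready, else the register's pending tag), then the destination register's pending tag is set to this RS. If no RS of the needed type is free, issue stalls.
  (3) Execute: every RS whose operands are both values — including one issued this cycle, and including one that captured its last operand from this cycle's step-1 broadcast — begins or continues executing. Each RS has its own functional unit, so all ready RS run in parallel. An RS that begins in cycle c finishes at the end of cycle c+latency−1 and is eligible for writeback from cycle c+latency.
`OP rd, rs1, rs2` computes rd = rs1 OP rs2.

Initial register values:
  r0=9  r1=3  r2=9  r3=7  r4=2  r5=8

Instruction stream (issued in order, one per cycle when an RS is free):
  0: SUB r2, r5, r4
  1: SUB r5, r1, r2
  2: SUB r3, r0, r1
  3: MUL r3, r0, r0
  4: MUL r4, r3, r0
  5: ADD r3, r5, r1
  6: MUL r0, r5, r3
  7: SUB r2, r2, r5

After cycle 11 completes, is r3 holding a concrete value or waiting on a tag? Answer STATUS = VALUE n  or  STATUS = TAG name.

STATUS = VALUE 0

cycle 1: issue SUB r2<-Add1 // r0:9,r1:3,r2:Add1,r3:7,r4:2,r5:8
cycle 2: issue SUB r5<-Add2 // r0:9,r1:3,r2:Add1,r3:7,r4:2,r5:Add2
cycle 3: stall // r0:9,r1:3,r2:Add1,r3:7,r4:2,r5:Add2
cycle 4: CDB Add1=6; issue SUB r3<-Add1 // r0:9,r1:3,r2:6,r3:Add1,r4:2,r5:Add2
cycle 5: issue MUL r3<-Mul1 // r0:9,r1:3,r2:6,r3:Mul1,r4:2,r5:Add2
cycle 6: issue MUL r4<-Mul2 // r0:9,r1:3,r2:6,r3:Mul1,r4:Mul2,r5:Add2
cycle 7: CDB Add1=6; issue ADD r3<-Add1 // r0:9,r1:3,r2:6,r3:Add1,r4:Mul2,r5:Add2
cycle 8: CDB Add2=-3; stall // r0:9,r1:3,r2:6,r3:Add1,r4:Mul2,r5:-3
cycle 9: CDB Mul1=81; issue MUL r0<-Mul1 // r0:Mul1,r1:3,r2:6,r3:Add1,r4:Mul2,r5:-3
cycle 10: issue SUB r2<-Add2 // r0:Mul1,r1:3,r2:Add2,r3:Add1,r4:Mul2,r5:-3
cycle 11: CDB Add1=0 // r0:Mul1,r1:3,r2:Add2,r3:0,r4:Mul2,r5:-3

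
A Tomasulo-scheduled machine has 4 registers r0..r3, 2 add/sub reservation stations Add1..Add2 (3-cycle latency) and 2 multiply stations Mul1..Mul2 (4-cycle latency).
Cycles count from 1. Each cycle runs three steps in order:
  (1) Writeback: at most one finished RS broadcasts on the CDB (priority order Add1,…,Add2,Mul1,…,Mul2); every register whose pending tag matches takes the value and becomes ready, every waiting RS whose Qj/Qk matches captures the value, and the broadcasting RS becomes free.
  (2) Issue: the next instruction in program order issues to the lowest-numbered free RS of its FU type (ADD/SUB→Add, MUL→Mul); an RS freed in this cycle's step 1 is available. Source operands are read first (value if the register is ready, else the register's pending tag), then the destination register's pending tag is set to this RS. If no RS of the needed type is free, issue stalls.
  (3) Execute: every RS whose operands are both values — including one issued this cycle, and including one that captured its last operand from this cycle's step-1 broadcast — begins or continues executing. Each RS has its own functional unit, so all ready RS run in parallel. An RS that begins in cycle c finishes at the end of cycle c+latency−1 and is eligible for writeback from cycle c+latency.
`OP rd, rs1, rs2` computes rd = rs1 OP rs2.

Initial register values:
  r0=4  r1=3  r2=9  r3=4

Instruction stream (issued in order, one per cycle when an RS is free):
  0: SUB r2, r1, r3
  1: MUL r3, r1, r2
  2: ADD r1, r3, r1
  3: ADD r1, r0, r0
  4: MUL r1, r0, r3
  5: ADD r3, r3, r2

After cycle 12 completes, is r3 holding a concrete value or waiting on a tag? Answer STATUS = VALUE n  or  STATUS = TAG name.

STATUS = VALUE -4

cycle 1: issue SUB r2<-Add1 // r0:4,r1:3,r2:Add1,r3:4
cycle 2: issue MUL r3<-Mul1 // r0:4,r1:3,r2:Add1,r3:Mul1
cycle 3: issue ADD r1<-Add2 // r0:4,r1:Add2,r2:Add1,r3:Mul1
cycle 4: CDB Add1=-1; issue ADD r1<-Add1 // r0:4,r1:Add1,r2:-1,r3:Mul1
cycle 5: issue MUL r1<-Mul2 // r0:4,r1:Mul2,r2:-1,r3:Mul1
cycle 6: stall // r0:4,r1:Mul2,r2:-1,r3:Mul1
cycle 7: CDB Add1=8; issue ADD r3<-Add1 // r0:4,r1:Mul2,r2:-1,r3:Add1
cycle 8: CDB Mul1=-3 // r0:4,r1:Mul2,r2:-1,r3:Add1
cycle 9: - // r0:4,r1:Mul2,r2:-1,r3:Add1
cycle 10: - // r0:4,r1:Mul2,r2:-1,r3:Add1
cycle 11: CDB Add1=-4 // r0:4,r1:Mul2,r2:-1,r3:-4
cycle 12: CDB Add2=0 // r0:4,r1:Mul2,r2:-1,r3:-4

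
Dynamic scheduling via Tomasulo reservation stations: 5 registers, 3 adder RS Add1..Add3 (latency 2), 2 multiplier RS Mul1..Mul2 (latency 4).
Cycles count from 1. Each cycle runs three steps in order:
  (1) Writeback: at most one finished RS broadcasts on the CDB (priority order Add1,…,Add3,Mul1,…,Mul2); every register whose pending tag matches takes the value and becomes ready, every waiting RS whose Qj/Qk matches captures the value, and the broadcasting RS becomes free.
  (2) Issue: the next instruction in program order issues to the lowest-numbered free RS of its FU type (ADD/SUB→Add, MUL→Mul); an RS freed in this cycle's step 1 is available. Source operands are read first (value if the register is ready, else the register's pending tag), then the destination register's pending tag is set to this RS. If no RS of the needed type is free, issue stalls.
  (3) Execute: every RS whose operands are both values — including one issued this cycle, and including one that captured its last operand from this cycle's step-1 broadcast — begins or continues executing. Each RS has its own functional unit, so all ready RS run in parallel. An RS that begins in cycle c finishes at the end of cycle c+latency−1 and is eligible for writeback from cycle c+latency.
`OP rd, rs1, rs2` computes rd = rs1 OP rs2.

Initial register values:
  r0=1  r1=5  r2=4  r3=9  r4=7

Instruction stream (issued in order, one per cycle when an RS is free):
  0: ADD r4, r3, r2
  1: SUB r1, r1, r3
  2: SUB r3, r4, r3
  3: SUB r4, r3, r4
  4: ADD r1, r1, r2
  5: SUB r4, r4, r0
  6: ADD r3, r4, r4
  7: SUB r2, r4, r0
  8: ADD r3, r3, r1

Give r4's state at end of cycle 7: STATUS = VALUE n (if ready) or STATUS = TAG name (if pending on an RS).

  c1: issue ADD r4<-Add1  regs: r0:1,r1:5,r2:4,r3:9,r4:Add1
  c2: issue SUB r1<-Add2  regs: r0:1,r1:Add2,r2:4,r3:9,r4:Add1
  c3: CDB Add1=13; issue SUB r3<-Add1  regs: r0:1,r1:Add2,r2:4,r3:Add1,r4:13
  c4: CDB Add2=-4; issue SUB r4<-Add2  regs: r0:1,r1:-4,r2:4,r3:Add1,r4:Add2
  c5: CDB Add1=4; issue ADD r1<-Add1  regs: r0:1,r1:Add1,r2:4,r3:4,r4:Add2
  c6: issue SUB r4<-Add3  regs: r0:1,r1:Add1,r2:4,r3:4,r4:Add3
  c7: CDB Add1=0; issue ADD r3<-Add1  regs: r0:1,r1:0,r2:4,r3:Add1,r4:Add3

STATUS = TAG Add3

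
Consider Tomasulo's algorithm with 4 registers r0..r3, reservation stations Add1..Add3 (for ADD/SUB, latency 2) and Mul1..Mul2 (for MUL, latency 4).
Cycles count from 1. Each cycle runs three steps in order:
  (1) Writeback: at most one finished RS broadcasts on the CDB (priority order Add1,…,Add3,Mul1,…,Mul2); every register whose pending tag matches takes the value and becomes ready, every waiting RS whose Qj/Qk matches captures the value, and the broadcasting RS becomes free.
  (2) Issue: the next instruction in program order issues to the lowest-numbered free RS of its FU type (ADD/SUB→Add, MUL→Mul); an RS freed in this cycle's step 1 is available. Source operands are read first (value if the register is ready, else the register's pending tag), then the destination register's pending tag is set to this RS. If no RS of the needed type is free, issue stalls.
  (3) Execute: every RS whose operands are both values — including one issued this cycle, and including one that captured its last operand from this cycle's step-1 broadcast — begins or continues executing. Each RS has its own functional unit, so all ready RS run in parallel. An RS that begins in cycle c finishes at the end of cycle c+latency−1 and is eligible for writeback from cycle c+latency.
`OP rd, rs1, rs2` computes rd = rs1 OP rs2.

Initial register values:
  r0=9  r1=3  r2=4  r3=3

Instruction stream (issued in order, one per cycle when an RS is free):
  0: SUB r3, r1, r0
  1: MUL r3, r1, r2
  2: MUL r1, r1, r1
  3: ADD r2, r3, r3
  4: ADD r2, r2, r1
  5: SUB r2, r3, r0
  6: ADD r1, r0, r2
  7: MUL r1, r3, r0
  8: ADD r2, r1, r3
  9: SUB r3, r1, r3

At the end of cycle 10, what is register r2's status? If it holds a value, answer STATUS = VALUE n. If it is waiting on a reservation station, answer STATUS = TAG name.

cycle 1: issue SUB r3<-Add1 // r0:9,r1:3,r2:4,r3:Add1
cycle 2: issue MUL r3<-Mul1 // r0:9,r1:3,r2:4,r3:Mul1
cycle 3: CDB Add1=-6; issue MUL r1<-Mul2 // r0:9,r1:Mul2,r2:4,r3:Mul1
cycle 4: issue ADD r2<-Add1 // r0:9,r1:Mul2,r2:Add1,r3:Mul1
cycle 5: issue ADD r2<-Add2 // r0:9,r1:Mul2,r2:Add2,r3:Mul1
cycle 6: CDB Mul1=12; issue SUB r2<-Add3 // r0:9,r1:Mul2,r2:Add3,r3:12
cycle 7: CDB Mul2=9; stall // r0:9,r1:9,r2:Add3,r3:12
cycle 8: CDB Add1=24; issue ADD r1<-Add1 // r0:9,r1:Add1,r2:Add3,r3:12
cycle 9: CDB Add3=3; issue MUL r1<-Mul1 // r0:9,r1:Mul1,r2:3,r3:12
cycle 10: CDB Add2=33; issue ADD r2<-Add2 // r0:9,r1:Mul1,r2:Add2,r3:12

STATUS = TAG Add2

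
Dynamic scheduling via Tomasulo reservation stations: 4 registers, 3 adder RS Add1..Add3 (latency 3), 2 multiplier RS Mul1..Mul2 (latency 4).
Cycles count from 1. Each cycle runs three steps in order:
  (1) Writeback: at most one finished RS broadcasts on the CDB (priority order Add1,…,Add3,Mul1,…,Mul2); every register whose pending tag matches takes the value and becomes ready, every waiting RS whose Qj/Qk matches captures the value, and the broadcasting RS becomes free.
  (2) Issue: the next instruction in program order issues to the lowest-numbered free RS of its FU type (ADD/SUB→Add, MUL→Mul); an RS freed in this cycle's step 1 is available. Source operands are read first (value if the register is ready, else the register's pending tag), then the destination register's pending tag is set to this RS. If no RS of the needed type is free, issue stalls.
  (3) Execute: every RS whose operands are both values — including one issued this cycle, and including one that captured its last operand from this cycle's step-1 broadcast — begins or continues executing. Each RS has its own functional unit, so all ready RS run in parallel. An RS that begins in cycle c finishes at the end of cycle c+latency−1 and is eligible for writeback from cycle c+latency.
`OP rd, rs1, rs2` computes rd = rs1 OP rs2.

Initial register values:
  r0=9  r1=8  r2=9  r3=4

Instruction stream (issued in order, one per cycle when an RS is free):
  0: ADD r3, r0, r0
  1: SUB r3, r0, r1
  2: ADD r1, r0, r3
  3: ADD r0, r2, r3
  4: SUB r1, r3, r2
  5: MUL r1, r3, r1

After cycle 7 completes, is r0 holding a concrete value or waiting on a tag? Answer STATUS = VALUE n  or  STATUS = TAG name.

STATUS = TAG Add1

c1: issue ADD r3<-Add1 | r0:9,r1:8,r2:9,r3:Add1
c2: issue SUB r3<-Add2 | r0:9,r1:8,r2:9,r3:Add2
c3: issue ADD r1<-Add3 | r0:9,r1:Add3,r2:9,r3:Add2
c4: CDB Add1=18; issue ADD r0<-Add1 | r0:Add1,r1:Add3,r2:9,r3:Add2
c5: CDB Add2=1; issue SUB r1<-Add2 | r0:Add1,r1:Add2,r2:9,r3:1
c6: issue MUL r1<-Mul1 | r0:Add1,r1:Mul1,r2:9,r3:1
c7: - | r0:Add1,r1:Mul1,r2:9,r3:1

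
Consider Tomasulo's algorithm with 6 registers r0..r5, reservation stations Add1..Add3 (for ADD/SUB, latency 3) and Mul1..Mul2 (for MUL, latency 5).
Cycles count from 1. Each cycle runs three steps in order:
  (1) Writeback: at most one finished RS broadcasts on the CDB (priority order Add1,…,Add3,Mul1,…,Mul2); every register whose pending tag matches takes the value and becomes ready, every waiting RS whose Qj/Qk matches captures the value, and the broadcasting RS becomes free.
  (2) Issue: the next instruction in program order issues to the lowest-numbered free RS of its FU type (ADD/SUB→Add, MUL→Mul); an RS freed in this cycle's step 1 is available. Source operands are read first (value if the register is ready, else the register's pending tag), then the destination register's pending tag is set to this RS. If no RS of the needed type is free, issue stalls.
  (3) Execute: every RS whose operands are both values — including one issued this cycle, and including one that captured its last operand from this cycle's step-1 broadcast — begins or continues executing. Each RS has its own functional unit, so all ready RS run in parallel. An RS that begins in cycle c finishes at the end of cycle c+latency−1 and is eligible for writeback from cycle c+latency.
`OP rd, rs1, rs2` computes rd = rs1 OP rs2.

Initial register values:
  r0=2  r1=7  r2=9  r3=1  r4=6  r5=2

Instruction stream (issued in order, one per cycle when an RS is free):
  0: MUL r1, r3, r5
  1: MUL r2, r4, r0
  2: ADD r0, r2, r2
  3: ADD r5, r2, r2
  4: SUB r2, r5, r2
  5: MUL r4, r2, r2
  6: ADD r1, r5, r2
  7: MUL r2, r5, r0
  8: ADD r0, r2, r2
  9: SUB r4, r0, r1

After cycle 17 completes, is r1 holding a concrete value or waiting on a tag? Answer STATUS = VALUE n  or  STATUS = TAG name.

cycle 1: issue MUL r1<-Mul1 // r0:2,r1:Mul1,r2:9,r3:1,r4:6,r5:2
cycle 2: issue MUL r2<-Mul2 // r0:2,r1:Mul1,r2:Mul2,r3:1,r4:6,r5:2
cycle 3: issue ADD r0<-Add1 // r0:Add1,r1:Mul1,r2:Mul2,r3:1,r4:6,r5:2
cycle 4: issue ADD r5<-Add2 // r0:Add1,r1:Mul1,r2:Mul2,r3:1,r4:6,r5:Add2
cycle 5: issue SUB r2<-Add3 // r0:Add1,r1:Mul1,r2:Add3,r3:1,r4:6,r5:Add2
cycle 6: CDB Mul1=2; issue MUL r4<-Mul1 // r0:Add1,r1:2,r2:Add3,r3:1,r4:Mul1,r5:Add2
cycle 7: CDB Mul2=12; stall // r0:Add1,r1:2,r2:Add3,r3:1,r4:Mul1,r5:Add2
cycle 8: stall // r0:Add1,r1:2,r2:Add3,r3:1,r4:Mul1,r5:Add2
cycle 9: stall // r0:Add1,r1:2,r2:Add3,r3:1,r4:Mul1,r5:Add2
cycle 10: CDB Add1=24; issue ADD r1<-Add1 // r0:24,r1:Add1,r2:Add3,r3:1,r4:Mul1,r5:Add2
cycle 11: CDB Add2=24; issue MUL r2<-Mul2 // r0:24,r1:Add1,r2:Mul2,r3:1,r4:Mul1,r5:24
cycle 12: issue ADD r0<-Add2 // r0:Add2,r1:Add1,r2:Mul2,r3:1,r4:Mul1,r5:24
cycle 13: stall // r0:Add2,r1:Add1,r2:Mul2,r3:1,r4:Mul1,r5:24
cycle 14: CDB Add3=12; issue SUB r4<-Add3 // r0:Add2,r1:Add1,r2:Mul2,r3:1,r4:Add3,r5:24
cycle 15: - // r0:Add2,r1:Add1,r2:Mul2,r3:1,r4:Add3,r5:24
cycle 16: CDB Mul2=576 // r0:Add2,r1:Add1,r2:576,r3:1,r4:Add3,r5:24
cycle 17: CDB Add1=36 // r0:Add2,r1:36,r2:576,r3:1,r4:Add3,r5:24

STATUS = VALUE 36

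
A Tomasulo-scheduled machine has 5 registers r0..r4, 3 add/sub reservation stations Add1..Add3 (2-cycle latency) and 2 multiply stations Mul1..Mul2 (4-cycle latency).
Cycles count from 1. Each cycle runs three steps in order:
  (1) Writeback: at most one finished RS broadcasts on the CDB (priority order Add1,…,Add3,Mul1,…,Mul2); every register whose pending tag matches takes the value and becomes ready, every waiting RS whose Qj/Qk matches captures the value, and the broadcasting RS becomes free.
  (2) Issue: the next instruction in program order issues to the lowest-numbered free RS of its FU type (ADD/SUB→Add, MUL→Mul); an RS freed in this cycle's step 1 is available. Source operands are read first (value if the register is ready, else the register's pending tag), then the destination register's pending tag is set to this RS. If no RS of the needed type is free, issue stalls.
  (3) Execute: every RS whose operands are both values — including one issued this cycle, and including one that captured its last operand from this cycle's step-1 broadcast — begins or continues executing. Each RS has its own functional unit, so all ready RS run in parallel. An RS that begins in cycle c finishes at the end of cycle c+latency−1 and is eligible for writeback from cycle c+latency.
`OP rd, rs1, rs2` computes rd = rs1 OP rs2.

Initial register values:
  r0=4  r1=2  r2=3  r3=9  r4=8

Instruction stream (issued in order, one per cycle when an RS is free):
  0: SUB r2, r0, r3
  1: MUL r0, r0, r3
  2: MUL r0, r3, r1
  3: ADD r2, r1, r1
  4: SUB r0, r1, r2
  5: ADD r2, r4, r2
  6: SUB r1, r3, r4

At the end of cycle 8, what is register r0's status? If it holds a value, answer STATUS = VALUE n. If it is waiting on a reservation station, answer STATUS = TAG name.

STATUS = TAG Add2

c1: issue SUB r2<-Add1 | r0:4,r1:2,r2:Add1,r3:9,r4:8
c2: issue MUL r0<-Mul1 | r0:Mul1,r1:2,r2:Add1,r3:9,r4:8
c3: CDB Add1=-5; issue MUL r0<-Mul2 | r0:Mul2,r1:2,r2:-5,r3:9,r4:8
c4: issue ADD r2<-Add1 | r0:Mul2,r1:2,r2:Add1,r3:9,r4:8
c5: issue SUB r0<-Add2 | r0:Add2,r1:2,r2:Add1,r3:9,r4:8
c6: CDB Add1=4; issue ADD r2<-Add1 | r0:Add2,r1:2,r2:Add1,r3:9,r4:8
c7: CDB Mul1=36; issue SUB r1<-Add3 | r0:Add2,r1:Add3,r2:Add1,r3:9,r4:8
c8: CDB Add1=12 | r0:Add2,r1:Add3,r2:12,r3:9,r4:8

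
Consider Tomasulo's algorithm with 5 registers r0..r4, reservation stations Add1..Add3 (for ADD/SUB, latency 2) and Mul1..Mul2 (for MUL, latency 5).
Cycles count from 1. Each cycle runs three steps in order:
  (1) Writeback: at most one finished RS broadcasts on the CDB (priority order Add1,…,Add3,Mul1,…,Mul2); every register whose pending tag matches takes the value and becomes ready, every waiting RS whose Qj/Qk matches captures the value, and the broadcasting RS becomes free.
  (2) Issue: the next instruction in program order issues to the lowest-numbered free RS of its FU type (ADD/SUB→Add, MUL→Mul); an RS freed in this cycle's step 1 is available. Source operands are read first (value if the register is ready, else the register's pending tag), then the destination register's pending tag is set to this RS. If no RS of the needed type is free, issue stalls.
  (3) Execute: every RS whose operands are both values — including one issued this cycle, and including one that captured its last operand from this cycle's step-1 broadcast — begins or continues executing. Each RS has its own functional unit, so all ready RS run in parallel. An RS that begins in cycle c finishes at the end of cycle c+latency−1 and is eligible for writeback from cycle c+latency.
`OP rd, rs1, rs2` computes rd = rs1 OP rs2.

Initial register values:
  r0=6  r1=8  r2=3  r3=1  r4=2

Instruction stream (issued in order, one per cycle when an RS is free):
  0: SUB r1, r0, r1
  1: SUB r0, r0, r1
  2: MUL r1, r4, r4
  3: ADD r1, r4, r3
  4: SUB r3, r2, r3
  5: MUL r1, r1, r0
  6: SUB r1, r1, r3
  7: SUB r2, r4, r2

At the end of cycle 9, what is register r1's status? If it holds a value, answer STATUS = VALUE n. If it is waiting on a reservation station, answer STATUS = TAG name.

STATUS = TAG Add1

cycle 1: issue SUB r1<-Add1 // r0:6,r1:Add1,r2:3,r3:1,r4:2
cycle 2: issue SUB r0<-Add2 // r0:Add2,r1:Add1,r2:3,r3:1,r4:2
cycle 3: CDB Add1=-2; issue MUL r1<-Mul1 // r0:Add2,r1:Mul1,r2:3,r3:1,r4:2
cycle 4: issue ADD r1<-Add1 // r0:Add2,r1:Add1,r2:3,r3:1,r4:2
cycle 5: CDB Add2=8; issue SUB r3<-Add2 // r0:8,r1:Add1,r2:3,r3:Add2,r4:2
cycle 6: CDB Add1=3; issue MUL r1<-Mul2 // r0:8,r1:Mul2,r2:3,r3:Add2,r4:2
cycle 7: CDB Add2=2; issue SUB r1<-Add1 // r0:8,r1:Add1,r2:3,r3:2,r4:2
cycle 8: CDB Mul1=4; issue SUB r2<-Add2 // r0:8,r1:Add1,r2:Add2,r3:2,r4:2
cycle 9: - // r0:8,r1:Add1,r2:Add2,r3:2,r4:2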